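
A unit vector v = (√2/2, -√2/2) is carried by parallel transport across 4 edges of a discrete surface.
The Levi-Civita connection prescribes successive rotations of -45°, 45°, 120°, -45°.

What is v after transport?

Total rotation: (-45°) + 45° + 120° + (-45°) = 75°. Final vector: (0.8660, 0.5000)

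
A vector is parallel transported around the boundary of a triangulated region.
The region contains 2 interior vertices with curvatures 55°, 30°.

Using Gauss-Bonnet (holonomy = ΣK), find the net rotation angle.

Holonomy = total enclosed curvature = 55° + 30° = 85°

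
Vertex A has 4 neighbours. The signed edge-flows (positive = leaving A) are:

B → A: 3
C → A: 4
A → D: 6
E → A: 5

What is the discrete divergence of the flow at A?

Divergence = sum of outgoing flows = (-3) + (-4) + 6 + (-5) = -6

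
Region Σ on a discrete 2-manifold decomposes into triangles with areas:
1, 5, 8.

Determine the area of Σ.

1 + 5 + 8 = 14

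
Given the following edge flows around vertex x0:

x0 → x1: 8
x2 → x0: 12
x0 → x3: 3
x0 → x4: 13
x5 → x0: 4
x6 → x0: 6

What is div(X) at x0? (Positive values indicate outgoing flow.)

Divergence = sum of outgoing flows = 8 + (-12) + 3 + 13 + (-4) + (-6) = 2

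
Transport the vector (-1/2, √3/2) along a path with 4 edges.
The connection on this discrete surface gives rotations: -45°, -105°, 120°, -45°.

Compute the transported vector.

Total rotation: (-45°) + (-105°) + 120° + (-45°) = -75°. Final vector: (0.7071, 0.7071)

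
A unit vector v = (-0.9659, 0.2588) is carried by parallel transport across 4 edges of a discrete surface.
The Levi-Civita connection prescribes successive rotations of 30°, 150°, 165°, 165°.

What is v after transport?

Total rotation: 30° + 150° + 165° + 165° = 510° ≡ 150° (mod 360°). Final vector: (0.7071, -0.7071)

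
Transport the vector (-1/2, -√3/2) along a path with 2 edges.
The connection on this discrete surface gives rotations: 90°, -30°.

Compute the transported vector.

Total rotation: 90° + (-30°) = 60°. Final vector: (0.5000, -0.8660)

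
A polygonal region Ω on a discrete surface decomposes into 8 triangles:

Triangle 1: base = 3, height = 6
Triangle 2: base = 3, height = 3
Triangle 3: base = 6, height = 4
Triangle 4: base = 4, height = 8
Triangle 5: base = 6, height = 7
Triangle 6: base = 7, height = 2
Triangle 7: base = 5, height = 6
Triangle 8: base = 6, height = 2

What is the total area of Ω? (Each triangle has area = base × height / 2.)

(1/2)×3×6 + (1/2)×3×3 + (1/2)×6×4 + (1/2)×4×8 + (1/2)×6×7 + (1/2)×7×2 + (1/2)×5×6 + (1/2)×6×2 = 90.5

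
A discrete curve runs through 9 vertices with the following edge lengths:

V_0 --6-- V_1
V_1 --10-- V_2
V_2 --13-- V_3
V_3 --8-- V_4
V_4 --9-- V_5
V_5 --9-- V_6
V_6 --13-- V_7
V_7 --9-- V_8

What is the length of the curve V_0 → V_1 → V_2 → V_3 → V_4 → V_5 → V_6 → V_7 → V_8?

Arc length = 6 + 10 + 13 + 8 + 9 + 9 + 13 + 9 = 77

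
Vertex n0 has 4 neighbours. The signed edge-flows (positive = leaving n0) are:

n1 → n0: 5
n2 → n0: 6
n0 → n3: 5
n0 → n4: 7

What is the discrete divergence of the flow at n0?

Divergence = sum of outgoing flows = (-5) + (-6) + 5 + 7 = 1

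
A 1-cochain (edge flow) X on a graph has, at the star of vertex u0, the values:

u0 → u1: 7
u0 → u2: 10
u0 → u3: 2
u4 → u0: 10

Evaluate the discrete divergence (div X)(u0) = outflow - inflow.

Divergence = sum of outgoing flows = 7 + 10 + 2 + (-10) = 9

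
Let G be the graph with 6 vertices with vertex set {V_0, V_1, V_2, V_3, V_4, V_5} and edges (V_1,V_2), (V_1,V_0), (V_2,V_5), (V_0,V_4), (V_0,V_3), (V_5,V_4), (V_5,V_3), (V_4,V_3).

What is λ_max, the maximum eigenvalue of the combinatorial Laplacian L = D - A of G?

Degrees: deg(V_0) = 3, deg(V_1) = 2, deg(V_2) = 2, deg(V_3) = 3, deg(V_4) = 3, deg(V_5) = 3.
L = D − A with rows/columns ordered (V_0, V_1, V_2, V_3, V_4, V_5):
  [ 3, -1,  0, -1, -1,  0]
  [-1,  2, -1,  0,  0,  0]
  [ 0, -1,  2,  0,  0, -1]
  [-1,  0,  0,  3, -1, -1]
  [-1,  0,  0, -1,  3, -1]
  [ 0,  0, -1, -1, -1,  3]
Characteristic polynomial: det(λI − L) = λ(λ² − 6λ + 6)(λ − 2)(λ − 4)².
Roots: λ = 0; (λ² − 6λ + 6) = 0 ⇒ λ = 3 ± √3 ≈ 1.2679, 4.7321; (λ − 2) = 0 ⇒ λ = 2; (λ − 4) = 0 ⇒ λ = 4 (multiplicity 2).
(Check: the roots sum (with multiplicity) to 16, matching trace L = Σdeg = 2·8 = 16.)
Laplacian eigenvalues: [0.0, 1.2679, 2.0, 4.0, 4.0, 4.7321]. Largest eigenvalue (spectral radius) = 4.7321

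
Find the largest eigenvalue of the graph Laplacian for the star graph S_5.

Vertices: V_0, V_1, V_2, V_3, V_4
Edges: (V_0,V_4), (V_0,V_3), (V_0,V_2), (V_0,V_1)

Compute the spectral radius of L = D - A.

The star S_5 is the complete bipartite graph K_{1,4} (one hub of degree 4, 4 leaves of degree 1). The Laplacian spectrum of K_{p,q} is 0, p (multiplicity q−1), q (multiplicity p−1), p+q. With p = 1, q = 4: 0 once, 1 with multiplicity 3, and 5 once. (Check: trace L = sum of degrees = 8 = 3·1 + 5.)
Laplacian eigenvalues: [0.0, 1.0, 1.0, 1.0, 5.0]. Largest eigenvalue (spectral radius) = 5.0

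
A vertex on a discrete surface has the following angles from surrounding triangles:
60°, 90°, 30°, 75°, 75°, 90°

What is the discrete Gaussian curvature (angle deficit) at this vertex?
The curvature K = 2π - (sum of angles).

Sum of angles = 420°. K = 360° - 420° = -60°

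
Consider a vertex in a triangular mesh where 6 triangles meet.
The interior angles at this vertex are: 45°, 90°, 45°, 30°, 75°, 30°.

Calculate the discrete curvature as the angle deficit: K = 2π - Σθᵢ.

Sum of angles = 315°. K = 360° - 315° = 45°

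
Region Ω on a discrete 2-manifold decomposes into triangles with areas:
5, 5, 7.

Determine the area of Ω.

5 + 5 + 7 = 17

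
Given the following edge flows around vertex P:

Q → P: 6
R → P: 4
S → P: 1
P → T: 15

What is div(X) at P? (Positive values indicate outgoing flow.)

Divergence = sum of outgoing flows = (-6) + (-4) + (-1) + 15 = 4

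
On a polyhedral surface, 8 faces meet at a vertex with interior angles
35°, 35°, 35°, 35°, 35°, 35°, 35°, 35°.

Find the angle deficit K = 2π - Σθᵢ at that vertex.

Sum of angles = 280°. K = 360° - 280° = 80°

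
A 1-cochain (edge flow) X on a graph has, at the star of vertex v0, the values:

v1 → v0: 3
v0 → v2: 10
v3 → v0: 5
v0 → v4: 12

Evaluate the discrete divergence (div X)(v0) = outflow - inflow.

Divergence = sum of outgoing flows = (-3) + 10 + (-5) + 12 = 14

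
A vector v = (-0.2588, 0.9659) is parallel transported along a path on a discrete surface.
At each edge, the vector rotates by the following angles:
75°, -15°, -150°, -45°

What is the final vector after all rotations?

Total rotation: 75° + (-15°) + (-150°) + (-45°) = -135°. Final vector: (0.8660, -0.5000)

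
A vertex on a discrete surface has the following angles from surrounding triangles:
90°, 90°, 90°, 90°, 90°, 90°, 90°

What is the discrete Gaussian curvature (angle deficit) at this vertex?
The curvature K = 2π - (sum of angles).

Sum of angles = 630°. K = 360° - 630° = -270°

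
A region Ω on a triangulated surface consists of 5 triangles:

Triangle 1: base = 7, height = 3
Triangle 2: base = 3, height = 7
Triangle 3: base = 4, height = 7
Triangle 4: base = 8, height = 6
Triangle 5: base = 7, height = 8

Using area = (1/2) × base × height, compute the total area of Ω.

(1/2)×7×3 + (1/2)×3×7 + (1/2)×4×7 + (1/2)×8×6 + (1/2)×7×8 = 87.0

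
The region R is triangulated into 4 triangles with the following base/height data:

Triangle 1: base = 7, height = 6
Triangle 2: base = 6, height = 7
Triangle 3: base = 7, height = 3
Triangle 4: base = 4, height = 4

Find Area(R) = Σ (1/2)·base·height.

(1/2)×7×6 + (1/2)×6×7 + (1/2)×7×3 + (1/2)×4×4 = 60.5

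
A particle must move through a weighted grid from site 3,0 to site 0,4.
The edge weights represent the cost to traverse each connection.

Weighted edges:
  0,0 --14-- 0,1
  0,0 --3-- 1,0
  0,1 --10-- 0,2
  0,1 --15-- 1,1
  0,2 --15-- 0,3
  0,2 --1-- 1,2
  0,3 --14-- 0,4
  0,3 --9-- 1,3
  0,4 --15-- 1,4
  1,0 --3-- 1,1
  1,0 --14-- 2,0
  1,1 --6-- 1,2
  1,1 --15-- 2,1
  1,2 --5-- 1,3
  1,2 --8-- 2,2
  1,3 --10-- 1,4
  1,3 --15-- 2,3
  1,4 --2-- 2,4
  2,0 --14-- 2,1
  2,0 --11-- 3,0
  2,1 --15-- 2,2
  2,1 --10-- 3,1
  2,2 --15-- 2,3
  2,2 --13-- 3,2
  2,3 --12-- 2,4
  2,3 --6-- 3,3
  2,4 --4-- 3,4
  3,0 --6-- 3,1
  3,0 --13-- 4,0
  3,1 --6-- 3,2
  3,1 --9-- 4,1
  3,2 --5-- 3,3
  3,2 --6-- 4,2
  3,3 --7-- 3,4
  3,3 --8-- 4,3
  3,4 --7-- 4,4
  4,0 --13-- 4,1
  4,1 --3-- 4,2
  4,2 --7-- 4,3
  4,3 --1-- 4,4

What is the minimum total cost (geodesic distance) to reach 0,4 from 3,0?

Shortest path: 3,0 → 3,1 → 3,2 → 3,3 → 3,4 → 2,4 → 1,4 → 0,4, total weight = 45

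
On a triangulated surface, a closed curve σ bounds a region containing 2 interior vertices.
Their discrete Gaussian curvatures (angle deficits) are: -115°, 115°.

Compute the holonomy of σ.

Holonomy = total enclosed curvature = (-115°) + 115° = 0°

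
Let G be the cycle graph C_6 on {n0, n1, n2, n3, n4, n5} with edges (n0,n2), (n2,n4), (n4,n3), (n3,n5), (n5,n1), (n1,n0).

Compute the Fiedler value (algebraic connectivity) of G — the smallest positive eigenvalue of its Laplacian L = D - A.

The cycle graph C_n has Laplacian eigenvalues λ_k = 2 − 2cos(2πk/n), k = 0, 1, …, n−1. Here n = 6:
k=0: 2 − 2cos(0) = 0.0; k=1: 2 − 2cos(π/3) = 1.0; k=2: 2 − 2cos(2π/3) = 3.0; k=3: 2 − 2cos(π) = 4.0; k=4: 2 − 2cos(4π/3) = 3.0; k=5: 2 − 2cos(5π/3) = 1.0.
Laplacian eigenvalues: [0.0, 1.0, 1.0, 3.0, 3.0, 4.0]. Algebraic connectivity (smallest non-zero eigenvalue) = 1.0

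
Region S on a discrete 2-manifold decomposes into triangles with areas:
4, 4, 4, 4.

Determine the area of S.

4 + 4 + 4 + 4 = 16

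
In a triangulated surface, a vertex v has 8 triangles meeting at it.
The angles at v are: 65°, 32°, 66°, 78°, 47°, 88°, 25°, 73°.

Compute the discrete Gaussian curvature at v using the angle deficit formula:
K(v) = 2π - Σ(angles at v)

Sum of angles = 474°. K = 360° - 474° = -114° = -19π/30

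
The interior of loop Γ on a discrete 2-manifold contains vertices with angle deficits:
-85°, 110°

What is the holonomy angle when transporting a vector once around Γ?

Holonomy = total enclosed curvature = (-85°) + 110° = 25°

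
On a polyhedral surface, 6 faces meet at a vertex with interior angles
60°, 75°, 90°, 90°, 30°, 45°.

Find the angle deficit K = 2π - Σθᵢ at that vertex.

Sum of angles = 390°. K = 360° - 390° = -30° = -π/6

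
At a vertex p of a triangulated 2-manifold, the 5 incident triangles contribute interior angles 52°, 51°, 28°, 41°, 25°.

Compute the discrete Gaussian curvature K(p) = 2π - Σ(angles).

Sum of angles = 197°. K = 360° - 197° = 163° = 163π/180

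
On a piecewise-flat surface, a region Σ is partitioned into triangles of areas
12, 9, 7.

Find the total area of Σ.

12 + 9 + 7 = 28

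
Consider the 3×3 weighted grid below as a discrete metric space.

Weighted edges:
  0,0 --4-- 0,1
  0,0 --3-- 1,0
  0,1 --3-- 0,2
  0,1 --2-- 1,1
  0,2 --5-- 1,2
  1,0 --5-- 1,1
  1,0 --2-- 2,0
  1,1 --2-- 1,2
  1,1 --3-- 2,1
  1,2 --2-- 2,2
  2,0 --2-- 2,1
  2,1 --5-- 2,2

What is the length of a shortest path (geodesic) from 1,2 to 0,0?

Shortest path: 1,2 → 1,1 → 0,1 → 0,0, total weight = 8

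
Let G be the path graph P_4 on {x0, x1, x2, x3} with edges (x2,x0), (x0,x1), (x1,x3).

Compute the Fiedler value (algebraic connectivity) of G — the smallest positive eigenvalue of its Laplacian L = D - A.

The path graph P_n has Laplacian eigenvalues λ_k = 2 − 2cos(kπ/n), k = 0, 1, …, n−1. Here n = 4:
k=0: 2 − 2cos(0) = 0.0; k=1: 2 − 2cos(π/4) = 0.5858; k=2: 2 − 2cos(π/2) = 2.0; k=3: 2 − 2cos(3π/4) = 3.4142.
Laplacian eigenvalues: [0.0, 0.5858, 2.0, 3.4142]. Algebraic connectivity (smallest non-zero eigenvalue) = 0.5858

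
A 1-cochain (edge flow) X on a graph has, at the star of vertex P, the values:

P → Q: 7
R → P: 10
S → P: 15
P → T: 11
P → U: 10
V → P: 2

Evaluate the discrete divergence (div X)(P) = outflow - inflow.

Divergence = sum of outgoing flows = 7 + (-10) + (-15) + 11 + 10 + (-2) = 1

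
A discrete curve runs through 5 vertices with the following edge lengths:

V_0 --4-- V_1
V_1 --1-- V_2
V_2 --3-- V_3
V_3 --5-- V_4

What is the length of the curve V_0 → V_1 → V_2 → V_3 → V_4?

Arc length = 4 + 1 + 3 + 5 = 13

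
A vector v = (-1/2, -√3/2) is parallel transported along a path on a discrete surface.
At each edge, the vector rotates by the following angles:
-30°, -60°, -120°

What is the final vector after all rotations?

Total rotation: (-30°) + (-60°) + (-120°) = -210° ≡ 150° (mod 360°). Final vector: (0.8660, 0.5000)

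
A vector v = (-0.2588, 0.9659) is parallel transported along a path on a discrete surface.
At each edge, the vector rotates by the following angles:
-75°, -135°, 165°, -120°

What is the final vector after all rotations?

Total rotation: (-75°) + (-135°) + 165° + (-120°) = -165°. Final vector: (0.5000, -0.8660)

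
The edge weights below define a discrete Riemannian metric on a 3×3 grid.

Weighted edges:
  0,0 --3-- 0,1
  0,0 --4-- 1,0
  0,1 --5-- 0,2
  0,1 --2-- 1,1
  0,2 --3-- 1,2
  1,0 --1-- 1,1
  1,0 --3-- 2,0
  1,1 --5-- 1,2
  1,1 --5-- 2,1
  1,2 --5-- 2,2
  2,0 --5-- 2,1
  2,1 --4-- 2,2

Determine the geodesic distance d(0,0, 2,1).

Shortest path: 0,0 → 0,1 → 1,1 → 2,1, total weight = 10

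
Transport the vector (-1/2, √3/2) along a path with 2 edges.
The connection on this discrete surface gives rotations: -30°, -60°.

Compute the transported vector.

Total rotation: (-30°) + (-60°) = -90°. Final vector: (0.8660, 0.5000)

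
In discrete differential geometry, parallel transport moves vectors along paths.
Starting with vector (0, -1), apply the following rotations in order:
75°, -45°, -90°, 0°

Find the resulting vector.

Total rotation: 75° + (-45°) + (-90°) + 0° = -60°. Final vector: (-0.8660, -0.5000)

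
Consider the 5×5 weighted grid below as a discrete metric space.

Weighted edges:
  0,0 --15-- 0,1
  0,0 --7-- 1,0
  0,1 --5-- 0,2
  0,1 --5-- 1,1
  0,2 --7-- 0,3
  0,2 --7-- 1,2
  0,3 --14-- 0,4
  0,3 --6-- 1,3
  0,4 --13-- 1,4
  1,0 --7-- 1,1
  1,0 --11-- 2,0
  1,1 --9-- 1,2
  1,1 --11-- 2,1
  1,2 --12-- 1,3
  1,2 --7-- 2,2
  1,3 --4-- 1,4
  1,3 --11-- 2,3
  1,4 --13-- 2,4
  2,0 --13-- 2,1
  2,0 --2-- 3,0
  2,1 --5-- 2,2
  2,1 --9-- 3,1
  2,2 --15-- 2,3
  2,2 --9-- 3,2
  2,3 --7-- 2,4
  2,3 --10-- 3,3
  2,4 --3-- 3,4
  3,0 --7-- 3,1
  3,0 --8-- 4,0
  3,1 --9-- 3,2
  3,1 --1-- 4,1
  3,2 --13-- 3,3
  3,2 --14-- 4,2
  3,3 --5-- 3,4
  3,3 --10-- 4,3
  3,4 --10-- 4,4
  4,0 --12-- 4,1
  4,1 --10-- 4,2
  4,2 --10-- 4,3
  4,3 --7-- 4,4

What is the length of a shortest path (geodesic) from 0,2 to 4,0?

Shortest path: 0,2 → 0,1 → 1,1 → 1,0 → 2,0 → 3,0 → 4,0, total weight = 38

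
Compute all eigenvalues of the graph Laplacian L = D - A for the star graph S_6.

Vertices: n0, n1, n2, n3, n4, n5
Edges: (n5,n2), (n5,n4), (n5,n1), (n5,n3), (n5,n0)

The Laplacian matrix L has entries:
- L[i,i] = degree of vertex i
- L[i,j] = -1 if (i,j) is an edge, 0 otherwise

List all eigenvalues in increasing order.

The star S_6 is the complete bipartite graph K_{1,5} (one hub of degree 5, 5 leaves of degree 1). The Laplacian spectrum of K_{p,q} is 0, p (multiplicity q−1), q (multiplicity p−1), p+q. With p = 1, q = 5: 0 once, 1 with multiplicity 4, and 6 once. (Check: trace L = sum of degrees = 10 = 4·1 + 6.)
Laplacian eigenvalues (increasing order): [0.0, 1.0, 1.0, 1.0, 1.0, 6.0]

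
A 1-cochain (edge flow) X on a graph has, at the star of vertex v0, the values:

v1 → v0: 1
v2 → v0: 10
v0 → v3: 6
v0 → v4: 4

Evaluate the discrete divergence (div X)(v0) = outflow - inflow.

Divergence = sum of outgoing flows = (-1) + (-10) + 6 + 4 = -1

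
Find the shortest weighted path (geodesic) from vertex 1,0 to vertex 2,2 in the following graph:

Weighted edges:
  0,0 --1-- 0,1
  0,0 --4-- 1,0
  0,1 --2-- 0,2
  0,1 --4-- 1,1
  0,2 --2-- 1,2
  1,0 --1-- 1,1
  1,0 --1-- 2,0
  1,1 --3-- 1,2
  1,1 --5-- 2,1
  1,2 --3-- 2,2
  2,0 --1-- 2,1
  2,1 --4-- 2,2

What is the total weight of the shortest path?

Shortest path: 1,0 → 2,0 → 2,1 → 2,2, total weight = 6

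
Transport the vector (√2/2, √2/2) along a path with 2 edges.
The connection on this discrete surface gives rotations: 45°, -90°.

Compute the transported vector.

Total rotation: 45° + (-90°) = -45°. Final vector: (1, 0)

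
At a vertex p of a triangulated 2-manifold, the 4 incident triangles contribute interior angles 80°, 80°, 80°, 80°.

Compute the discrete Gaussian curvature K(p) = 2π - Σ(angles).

Sum of angles = 320°. K = 360° - 320° = 40°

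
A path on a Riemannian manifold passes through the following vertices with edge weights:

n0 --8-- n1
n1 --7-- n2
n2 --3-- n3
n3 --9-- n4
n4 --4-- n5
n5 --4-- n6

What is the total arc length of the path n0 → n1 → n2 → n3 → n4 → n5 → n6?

Arc length = 8 + 7 + 3 + 9 + 4 + 4 = 35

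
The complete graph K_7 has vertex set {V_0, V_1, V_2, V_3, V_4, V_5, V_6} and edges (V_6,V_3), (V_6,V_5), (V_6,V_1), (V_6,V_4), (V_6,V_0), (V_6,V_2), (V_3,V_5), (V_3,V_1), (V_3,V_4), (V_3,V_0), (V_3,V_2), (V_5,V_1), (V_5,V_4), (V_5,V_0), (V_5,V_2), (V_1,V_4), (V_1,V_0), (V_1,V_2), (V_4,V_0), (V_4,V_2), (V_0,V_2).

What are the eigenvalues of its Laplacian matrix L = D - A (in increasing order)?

For the complete graph K_n, L = nI − J (J = all-ones matrix). J has eigenvalues n (once, eigenvector 𝟙) and 0 (multiplicity n−1), so L has eigenvalues 0 (once) and n (multiplicity n−1). Here n = 7: eigenvalue 0 once and 7 with multiplicity 6.
Laplacian eigenvalues (increasing order): [0.0, 7.0, 7.0, 7.0, 7.0, 7.0, 7.0]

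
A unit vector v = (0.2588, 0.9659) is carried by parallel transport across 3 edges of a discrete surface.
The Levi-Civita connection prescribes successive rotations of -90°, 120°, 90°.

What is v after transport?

Total rotation: (-90°) + 120° + 90° = 120°. Final vector: (-0.9659, -0.2588)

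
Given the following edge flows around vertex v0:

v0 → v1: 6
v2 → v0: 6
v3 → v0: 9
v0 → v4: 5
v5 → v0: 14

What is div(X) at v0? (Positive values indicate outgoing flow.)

Divergence = sum of outgoing flows = 6 + (-6) + (-9) + 5 + (-14) = -18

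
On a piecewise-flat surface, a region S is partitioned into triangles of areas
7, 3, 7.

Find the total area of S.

7 + 3 + 7 = 17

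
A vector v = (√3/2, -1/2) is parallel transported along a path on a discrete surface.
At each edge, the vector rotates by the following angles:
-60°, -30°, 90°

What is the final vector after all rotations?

Total rotation: (-60°) + (-30°) + 90° = 0°. Final vector: (0.8660, -0.5000)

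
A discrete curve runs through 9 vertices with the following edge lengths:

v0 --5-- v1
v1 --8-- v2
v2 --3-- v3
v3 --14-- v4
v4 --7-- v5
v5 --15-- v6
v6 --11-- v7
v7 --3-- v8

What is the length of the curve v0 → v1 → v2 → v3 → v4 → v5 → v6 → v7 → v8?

Arc length = 5 + 8 + 3 + 14 + 7 + 15 + 11 + 3 = 66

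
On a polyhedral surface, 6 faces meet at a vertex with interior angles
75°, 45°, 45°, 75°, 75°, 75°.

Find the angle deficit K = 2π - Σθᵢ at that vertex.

Sum of angles = 390°. K = 360° - 390° = -30° = -π/6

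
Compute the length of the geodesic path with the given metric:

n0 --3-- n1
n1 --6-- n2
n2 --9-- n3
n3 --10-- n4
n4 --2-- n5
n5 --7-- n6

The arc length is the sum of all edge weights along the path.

Arc length = 3 + 6 + 9 + 10 + 2 + 7 = 37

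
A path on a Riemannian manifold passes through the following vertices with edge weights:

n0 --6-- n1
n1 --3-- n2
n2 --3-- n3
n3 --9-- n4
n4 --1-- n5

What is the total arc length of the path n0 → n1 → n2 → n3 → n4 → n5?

Arc length = 6 + 3 + 3 + 9 + 1 = 22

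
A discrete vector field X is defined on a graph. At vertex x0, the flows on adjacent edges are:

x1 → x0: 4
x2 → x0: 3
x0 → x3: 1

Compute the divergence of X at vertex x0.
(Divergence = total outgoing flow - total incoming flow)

Divergence = sum of outgoing flows = (-4) + (-3) + 1 = -6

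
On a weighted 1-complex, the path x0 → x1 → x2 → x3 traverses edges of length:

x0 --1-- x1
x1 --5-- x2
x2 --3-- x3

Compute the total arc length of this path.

Arc length = 1 + 5 + 3 = 9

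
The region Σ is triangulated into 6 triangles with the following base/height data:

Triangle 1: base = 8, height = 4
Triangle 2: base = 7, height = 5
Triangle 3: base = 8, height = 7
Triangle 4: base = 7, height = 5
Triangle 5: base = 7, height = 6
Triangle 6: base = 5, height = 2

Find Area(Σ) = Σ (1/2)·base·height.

(1/2)×8×4 + (1/2)×7×5 + (1/2)×8×7 + (1/2)×7×5 + (1/2)×7×6 + (1/2)×5×2 = 105.0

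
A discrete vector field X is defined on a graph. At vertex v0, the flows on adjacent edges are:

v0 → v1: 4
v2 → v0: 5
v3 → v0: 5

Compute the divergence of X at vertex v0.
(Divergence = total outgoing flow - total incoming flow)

Divergence = sum of outgoing flows = 4 + (-5) + (-5) = -6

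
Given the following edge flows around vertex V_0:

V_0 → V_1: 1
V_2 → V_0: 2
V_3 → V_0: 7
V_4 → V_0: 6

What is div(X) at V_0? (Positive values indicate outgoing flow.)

Divergence = sum of outgoing flows = 1 + (-2) + (-7) + (-6) = -14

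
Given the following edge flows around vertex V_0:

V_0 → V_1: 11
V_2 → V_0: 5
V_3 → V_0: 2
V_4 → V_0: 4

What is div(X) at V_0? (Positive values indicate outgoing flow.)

Divergence = sum of outgoing flows = 11 + (-5) + (-2) + (-4) = 0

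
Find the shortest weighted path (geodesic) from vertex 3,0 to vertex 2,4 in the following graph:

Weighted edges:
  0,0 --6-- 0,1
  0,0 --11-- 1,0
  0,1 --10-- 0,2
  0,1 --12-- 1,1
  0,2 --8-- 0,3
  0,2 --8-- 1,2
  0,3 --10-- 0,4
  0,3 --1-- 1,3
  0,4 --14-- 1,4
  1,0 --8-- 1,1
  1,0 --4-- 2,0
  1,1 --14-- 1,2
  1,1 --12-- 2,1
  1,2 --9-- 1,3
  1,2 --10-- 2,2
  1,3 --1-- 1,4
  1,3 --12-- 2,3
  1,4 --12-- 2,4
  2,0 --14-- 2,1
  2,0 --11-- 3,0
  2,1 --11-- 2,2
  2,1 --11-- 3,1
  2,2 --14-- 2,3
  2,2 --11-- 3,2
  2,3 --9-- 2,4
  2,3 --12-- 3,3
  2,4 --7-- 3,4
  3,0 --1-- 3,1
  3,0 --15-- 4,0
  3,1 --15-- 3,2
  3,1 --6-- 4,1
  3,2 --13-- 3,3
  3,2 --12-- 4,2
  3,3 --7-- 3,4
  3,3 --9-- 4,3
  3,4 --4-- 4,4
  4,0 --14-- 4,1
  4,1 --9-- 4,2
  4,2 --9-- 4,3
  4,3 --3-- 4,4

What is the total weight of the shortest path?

Shortest path: 3,0 → 3,1 → 4,1 → 4,2 → 4,3 → 4,4 → 3,4 → 2,4, total weight = 39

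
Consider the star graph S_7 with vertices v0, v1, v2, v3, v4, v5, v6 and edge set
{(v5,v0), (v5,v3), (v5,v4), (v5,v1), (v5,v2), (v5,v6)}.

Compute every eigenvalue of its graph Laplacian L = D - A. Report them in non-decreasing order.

The star S_7 is the complete bipartite graph K_{1,6} (one hub of degree 6, 6 leaves of degree 1). The Laplacian spectrum of K_{p,q} is 0, p (multiplicity q−1), q (multiplicity p−1), p+q. With p = 1, q = 6: 0 once, 1 with multiplicity 5, and 7 once. (Check: trace L = sum of degrees = 12 = 5·1 + 7.)
Laplacian eigenvalues (increasing order): [0.0, 1.0, 1.0, 1.0, 1.0, 1.0, 7.0]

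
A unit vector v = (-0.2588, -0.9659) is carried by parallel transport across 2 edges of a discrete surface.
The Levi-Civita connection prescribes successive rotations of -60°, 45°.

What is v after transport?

Total rotation: (-60°) + 45° = -15°. Final vector: (-0.5000, -0.8660)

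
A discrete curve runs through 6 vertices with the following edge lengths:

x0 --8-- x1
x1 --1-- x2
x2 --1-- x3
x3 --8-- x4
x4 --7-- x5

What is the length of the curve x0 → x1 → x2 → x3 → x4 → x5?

Arc length = 8 + 1 + 1 + 8 + 7 = 25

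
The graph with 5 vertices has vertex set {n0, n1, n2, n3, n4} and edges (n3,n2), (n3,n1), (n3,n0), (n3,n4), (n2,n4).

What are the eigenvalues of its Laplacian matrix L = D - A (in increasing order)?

Degrees: deg(n0) = 1, deg(n1) = 1, deg(n2) = 2, deg(n3) = 4, deg(n4) = 2.
L = D − A with rows/columns ordered (n0, n1, n2, n3, n4):
  [ 1,  0,  0, -1,  0]
  [ 0,  1,  0, -1,  0]
  [ 0,  0,  2, -1, -1]
  [-1, -1, -1,  4, -1]
  [ 0,  0, -1, -1,  2]
Characteristic polynomial: det(λI − L) = λ(λ − 1)²(λ − 3)(λ − 5).
Roots: λ = 0; (λ − 1) = 0 ⇒ λ = 1 (multiplicity 2); (λ − 3) = 0 ⇒ λ = 3; (λ − 5) = 0 ⇒ λ = 5.
(Check: the roots sum (with multiplicity) to 10, matching trace L = Σdeg = 2·5 = 10.)
Laplacian eigenvalues (increasing order): [0.0, 1.0, 1.0, 3.0, 5.0]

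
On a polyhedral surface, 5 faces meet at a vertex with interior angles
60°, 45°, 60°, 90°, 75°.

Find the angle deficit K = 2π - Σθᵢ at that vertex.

Sum of angles = 330°. K = 360° - 330° = 30° = π/6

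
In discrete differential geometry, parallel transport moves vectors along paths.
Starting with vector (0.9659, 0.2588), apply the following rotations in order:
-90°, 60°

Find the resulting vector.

Total rotation: (-90°) + 60° = -30°. Final vector: (0.9659, -0.2588)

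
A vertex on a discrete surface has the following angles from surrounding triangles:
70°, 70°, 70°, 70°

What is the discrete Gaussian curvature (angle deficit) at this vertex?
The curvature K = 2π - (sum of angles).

Sum of angles = 280°. K = 360° - 280° = 80°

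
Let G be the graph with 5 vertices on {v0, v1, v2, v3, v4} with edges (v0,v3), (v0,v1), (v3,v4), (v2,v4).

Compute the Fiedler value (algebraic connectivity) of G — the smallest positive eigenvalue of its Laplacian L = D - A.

Degrees: deg(v0) = 2, deg(v1) = 1, deg(v2) = 1, deg(v3) = 2, deg(v4) = 2.
L = D − A with rows/columns ordered (v0, v1, v2, v3, v4):
  [ 2, -1,  0, -1,  0]
  [-1,  1,  0,  0,  0]
  [ 0,  0,  1,  0, -1]
  [-1,  0,  0,  2, -1]
  [ 0,  0, -1, -1,  2]
Characteristic polynomial: det(λI − L) = λ(λ² − 3λ + 1)(λ² − 5λ + 5).
Roots: λ = 0; (λ² − 3λ + 1) = 0 ⇒ λ = (3 ± √5)/2 ≈ 0.382, 2.618; (λ² − 5λ + 5) = 0 ⇒ λ = (5 ± √5)/2 ≈ 1.382, 3.618.
(Check: the roots sum (with multiplicity) to 8, matching trace L = Σdeg = 2·4 = 8.)
Laplacian eigenvalues: [0.0, 0.382, 1.382, 2.618, 3.618]. Algebraic connectivity (smallest non-zero eigenvalue) = 0.382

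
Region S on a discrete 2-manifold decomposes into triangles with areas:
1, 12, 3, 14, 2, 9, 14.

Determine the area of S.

1 + 12 + 3 + 14 + 2 + 9 + 14 = 55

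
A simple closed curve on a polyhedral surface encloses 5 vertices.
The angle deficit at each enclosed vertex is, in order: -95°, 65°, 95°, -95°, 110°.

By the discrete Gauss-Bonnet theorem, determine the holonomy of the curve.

Holonomy = total enclosed curvature = (-95°) + 65° + 95° + (-95°) + 110° = 80°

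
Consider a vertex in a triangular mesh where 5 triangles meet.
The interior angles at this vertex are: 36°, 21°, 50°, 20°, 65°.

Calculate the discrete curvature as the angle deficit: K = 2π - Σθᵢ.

Sum of angles = 192°. K = 360° - 192° = 168° = 14π/15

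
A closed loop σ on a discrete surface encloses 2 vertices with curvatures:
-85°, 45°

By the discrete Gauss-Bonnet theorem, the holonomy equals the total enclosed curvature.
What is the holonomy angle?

Holonomy = total enclosed curvature = (-85°) + 45° = -40°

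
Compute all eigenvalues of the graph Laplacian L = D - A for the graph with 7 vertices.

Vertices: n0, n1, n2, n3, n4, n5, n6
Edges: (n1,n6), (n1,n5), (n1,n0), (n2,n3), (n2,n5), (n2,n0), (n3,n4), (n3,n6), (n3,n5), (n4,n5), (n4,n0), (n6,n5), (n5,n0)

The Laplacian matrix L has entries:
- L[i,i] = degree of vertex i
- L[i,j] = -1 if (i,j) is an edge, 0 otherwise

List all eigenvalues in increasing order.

Degrees: deg(n0) = 4, deg(n1) = 3, deg(n2) = 3, deg(n3) = 4, deg(n4) = 3, deg(n5) = 6, deg(n6) = 3.
L = D − A with rows/columns ordered (n0, n1, n2, n3, n4, n5, n6):
  [ 4, -1, -1,  0, -1, -1,  0]
  [-1,  3,  0,  0,  0, -1, -1]
  [-1,  0,  3, -1,  0, -1,  0]
  [ 0,  0, -1,  4, -1, -1, -1]
  [-1,  0,  0, -1,  3, -1,  0]
  [-1, -1, -1, -1, -1,  6, -1]
  [ 0, -1,  0, -1,  0, -1,  3]
Characteristic polynomial: det(λI − L) = λ(λ² − 8λ + 13)(λ − 3)²(λ − 5)(λ − 7).
Roots: λ = 0; (λ² − 8λ + 13) = 0 ⇒ λ = 4 ± √3 ≈ 2.2679, 5.7321; (λ − 3) = 0 ⇒ λ = 3 (multiplicity 2); (λ − 5) = 0 ⇒ λ = 5; (λ − 7) = 0 ⇒ λ = 7.
(Check: the roots sum (with multiplicity) to 26, matching trace L = Σdeg = 2·13 = 26.)
Laplacian eigenvalues (increasing order): [0.0, 2.2679, 3.0, 3.0, 5.0, 5.7321, 7.0]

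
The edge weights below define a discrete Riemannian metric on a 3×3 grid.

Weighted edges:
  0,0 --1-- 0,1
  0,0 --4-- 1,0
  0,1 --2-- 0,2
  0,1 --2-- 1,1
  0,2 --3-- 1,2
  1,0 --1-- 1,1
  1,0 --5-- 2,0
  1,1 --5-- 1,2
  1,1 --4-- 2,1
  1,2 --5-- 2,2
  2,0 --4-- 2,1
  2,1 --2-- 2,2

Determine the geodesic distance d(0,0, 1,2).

Shortest path: 0,0 → 0,1 → 0,2 → 1,2, total weight = 6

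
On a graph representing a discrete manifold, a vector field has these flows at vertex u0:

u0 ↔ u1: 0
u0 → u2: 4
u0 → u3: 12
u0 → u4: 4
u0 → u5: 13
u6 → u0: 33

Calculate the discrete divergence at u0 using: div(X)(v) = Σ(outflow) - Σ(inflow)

Divergence = sum of outgoing flows = 0 + 4 + 12 + 4 + 13 + (-33) = 0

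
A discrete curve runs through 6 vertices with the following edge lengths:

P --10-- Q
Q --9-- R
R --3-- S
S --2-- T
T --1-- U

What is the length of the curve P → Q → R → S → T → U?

Arc length = 10 + 9 + 3 + 2 + 1 = 25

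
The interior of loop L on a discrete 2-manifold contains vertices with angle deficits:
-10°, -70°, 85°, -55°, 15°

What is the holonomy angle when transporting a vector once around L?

Holonomy = total enclosed curvature = (-10°) + (-70°) + 85° + (-55°) + 15° = -35°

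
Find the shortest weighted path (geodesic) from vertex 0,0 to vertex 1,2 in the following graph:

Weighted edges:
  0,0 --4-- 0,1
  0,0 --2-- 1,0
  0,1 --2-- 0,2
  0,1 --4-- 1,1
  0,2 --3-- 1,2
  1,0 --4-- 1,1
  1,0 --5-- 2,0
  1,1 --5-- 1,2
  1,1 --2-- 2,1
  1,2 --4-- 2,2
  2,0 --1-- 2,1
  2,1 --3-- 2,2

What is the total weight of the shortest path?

Shortest path: 0,0 → 0,1 → 0,2 → 1,2, total weight = 9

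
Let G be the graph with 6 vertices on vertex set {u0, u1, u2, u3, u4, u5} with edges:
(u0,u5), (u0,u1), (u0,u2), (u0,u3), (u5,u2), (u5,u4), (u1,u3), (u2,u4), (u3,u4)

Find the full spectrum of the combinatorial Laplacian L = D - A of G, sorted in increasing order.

Degrees: deg(u0) = 4, deg(u1) = 2, deg(u2) = 3, deg(u3) = 3, deg(u4) = 3, deg(u5) = 3.
L = D − A with rows/columns ordered (u0, u1, u2, u3, u4, u5):
  [ 4, -1, -1, -1,  0, -1]
  [-1,  2,  0, -1,  0,  0]
  [-1,  0,  3,  0, -1, -1]
  [-1, -1,  0,  3, -1,  0]
  [ 0,  0, -1, -1,  3, -1]
  [-1,  0, -1,  0, -1,  3]
Characteristic polynomial: det(λI − L) = λ(λ² − 7λ + 8)(λ − 3)(λ − 4)².
Roots: λ = 0; (λ² − 7λ + 8) = 0 ⇒ λ = (7 ± √17)/2 ≈ 1.4384, 5.5616; (λ − 3) = 0 ⇒ λ = 3; (λ − 4) = 0 ⇒ λ = 4 (multiplicity 2).
(Check: the roots sum (with multiplicity) to 18, matching trace L = Σdeg = 2·9 = 18.)
Laplacian eigenvalues (increasing order): [0.0, 1.4384, 3.0, 4.0, 4.0, 5.5616]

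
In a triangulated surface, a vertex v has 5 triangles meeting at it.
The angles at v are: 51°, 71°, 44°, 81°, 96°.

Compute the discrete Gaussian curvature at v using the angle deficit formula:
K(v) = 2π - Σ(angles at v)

Sum of angles = 343°. K = 360° - 343° = 17° = 17π/180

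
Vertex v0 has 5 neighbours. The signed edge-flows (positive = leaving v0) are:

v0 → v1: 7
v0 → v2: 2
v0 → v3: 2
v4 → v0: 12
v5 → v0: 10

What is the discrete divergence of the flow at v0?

Divergence = sum of outgoing flows = 7 + 2 + 2 + (-12) + (-10) = -11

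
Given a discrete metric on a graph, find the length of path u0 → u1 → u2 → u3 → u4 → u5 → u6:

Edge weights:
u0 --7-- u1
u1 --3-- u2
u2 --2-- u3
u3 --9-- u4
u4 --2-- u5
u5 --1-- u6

Arc length = 7 + 3 + 2 + 9 + 2 + 1 = 24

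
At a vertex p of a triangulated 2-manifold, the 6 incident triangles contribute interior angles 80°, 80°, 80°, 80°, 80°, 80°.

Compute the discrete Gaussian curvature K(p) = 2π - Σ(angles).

Sum of angles = 480°. K = 360° - 480° = -120°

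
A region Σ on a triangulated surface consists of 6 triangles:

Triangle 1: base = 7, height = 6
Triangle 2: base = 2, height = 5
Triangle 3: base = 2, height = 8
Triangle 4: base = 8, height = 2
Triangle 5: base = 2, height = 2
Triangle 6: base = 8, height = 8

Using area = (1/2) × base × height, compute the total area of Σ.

(1/2)×7×6 + (1/2)×2×5 + (1/2)×2×8 + (1/2)×8×2 + (1/2)×2×2 + (1/2)×8×8 = 76.0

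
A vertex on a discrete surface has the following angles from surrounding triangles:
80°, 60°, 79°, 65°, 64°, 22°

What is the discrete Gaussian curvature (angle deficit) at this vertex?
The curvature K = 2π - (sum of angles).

Sum of angles = 370°. K = 360° - 370° = -10° = -π/18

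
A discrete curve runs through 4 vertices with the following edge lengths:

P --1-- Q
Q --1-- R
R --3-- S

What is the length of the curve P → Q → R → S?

Arc length = 1 + 1 + 3 = 5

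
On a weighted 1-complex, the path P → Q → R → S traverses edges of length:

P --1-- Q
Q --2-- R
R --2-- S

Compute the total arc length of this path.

Arc length = 1 + 2 + 2 = 5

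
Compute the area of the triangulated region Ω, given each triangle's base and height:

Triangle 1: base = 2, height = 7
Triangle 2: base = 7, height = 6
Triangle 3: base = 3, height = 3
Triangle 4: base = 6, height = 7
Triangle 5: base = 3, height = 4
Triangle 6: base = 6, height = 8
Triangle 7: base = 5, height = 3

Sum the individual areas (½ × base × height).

(1/2)×2×7 + (1/2)×7×6 + (1/2)×3×3 + (1/2)×6×7 + (1/2)×3×4 + (1/2)×6×8 + (1/2)×5×3 = 91.0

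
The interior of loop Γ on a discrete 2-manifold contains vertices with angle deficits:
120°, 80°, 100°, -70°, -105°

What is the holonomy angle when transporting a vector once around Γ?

Holonomy = total enclosed curvature = 120° + 80° + 100° + (-70°) + (-105°) = 125°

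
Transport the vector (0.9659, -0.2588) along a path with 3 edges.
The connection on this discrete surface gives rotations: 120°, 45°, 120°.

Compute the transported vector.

Total rotation: 120° + 45° + 120° = 285° ≡ -75° (mod 360°). Final vector: (0, -1)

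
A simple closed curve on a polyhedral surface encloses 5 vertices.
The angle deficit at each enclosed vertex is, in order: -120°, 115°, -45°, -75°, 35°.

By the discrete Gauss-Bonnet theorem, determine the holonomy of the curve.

Holonomy = total enclosed curvature = (-120°) + 115° + (-45°) + (-75°) + 35° = -90°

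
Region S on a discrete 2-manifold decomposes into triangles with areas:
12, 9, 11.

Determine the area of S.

12 + 9 + 11 = 32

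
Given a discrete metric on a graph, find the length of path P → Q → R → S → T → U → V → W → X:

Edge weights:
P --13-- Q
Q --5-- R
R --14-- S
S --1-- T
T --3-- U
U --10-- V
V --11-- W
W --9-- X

Arc length = 13 + 5 + 14 + 1 + 3 + 10 + 11 + 9 = 66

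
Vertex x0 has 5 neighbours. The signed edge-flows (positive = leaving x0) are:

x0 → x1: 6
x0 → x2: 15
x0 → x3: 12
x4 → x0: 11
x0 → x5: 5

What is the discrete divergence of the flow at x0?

Divergence = sum of outgoing flows = 6 + 15 + 12 + (-11) + 5 = 27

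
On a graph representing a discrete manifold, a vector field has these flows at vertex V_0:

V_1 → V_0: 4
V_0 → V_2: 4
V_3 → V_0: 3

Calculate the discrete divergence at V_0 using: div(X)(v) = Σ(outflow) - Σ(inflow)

Divergence = sum of outgoing flows = (-4) + 4 + (-3) = -3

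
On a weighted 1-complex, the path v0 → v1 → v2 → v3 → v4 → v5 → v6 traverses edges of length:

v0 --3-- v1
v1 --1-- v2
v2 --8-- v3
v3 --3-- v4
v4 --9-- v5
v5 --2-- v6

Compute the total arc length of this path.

Arc length = 3 + 1 + 8 + 3 + 9 + 2 = 26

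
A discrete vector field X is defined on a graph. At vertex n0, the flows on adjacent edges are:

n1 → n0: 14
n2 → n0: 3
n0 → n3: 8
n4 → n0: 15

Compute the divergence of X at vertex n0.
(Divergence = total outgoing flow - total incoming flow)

Divergence = sum of outgoing flows = (-14) + (-3) + 8 + (-15) = -24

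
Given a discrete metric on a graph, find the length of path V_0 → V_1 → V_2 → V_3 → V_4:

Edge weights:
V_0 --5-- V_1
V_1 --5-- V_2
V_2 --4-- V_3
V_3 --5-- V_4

Arc length = 5 + 5 + 4 + 5 = 19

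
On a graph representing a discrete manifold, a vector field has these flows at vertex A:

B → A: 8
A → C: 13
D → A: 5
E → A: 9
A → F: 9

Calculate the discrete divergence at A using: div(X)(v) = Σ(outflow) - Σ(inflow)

Divergence = sum of outgoing flows = (-8) + 13 + (-5) + (-9) + 9 = 0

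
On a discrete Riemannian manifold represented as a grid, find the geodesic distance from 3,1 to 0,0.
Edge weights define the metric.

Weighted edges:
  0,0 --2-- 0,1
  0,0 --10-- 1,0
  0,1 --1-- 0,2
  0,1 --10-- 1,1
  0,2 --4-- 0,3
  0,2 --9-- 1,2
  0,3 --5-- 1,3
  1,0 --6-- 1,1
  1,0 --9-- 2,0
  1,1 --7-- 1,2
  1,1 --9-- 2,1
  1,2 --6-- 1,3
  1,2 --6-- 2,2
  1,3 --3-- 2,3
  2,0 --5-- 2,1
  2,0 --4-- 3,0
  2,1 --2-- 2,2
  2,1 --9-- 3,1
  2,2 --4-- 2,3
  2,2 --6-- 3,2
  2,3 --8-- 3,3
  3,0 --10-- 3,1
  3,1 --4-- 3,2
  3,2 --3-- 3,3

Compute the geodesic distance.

Shortest path: 3,1 → 3,2 → 2,2 → 1,2 → 0,2 → 0,1 → 0,0, total weight = 28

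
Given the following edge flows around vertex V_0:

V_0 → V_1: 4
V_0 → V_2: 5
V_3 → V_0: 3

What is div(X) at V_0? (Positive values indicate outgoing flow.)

Divergence = sum of outgoing flows = 4 + 5 + (-3) = 6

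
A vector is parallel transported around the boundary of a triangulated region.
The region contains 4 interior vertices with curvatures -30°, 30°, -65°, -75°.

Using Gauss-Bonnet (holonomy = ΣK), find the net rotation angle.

Holonomy = total enclosed curvature = (-30°) + 30° + (-65°) + (-75°) = -140°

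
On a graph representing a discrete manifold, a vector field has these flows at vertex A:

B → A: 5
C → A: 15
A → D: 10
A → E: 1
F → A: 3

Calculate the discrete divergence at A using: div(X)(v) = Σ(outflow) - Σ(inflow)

Divergence = sum of outgoing flows = (-5) + (-15) + 10 + 1 + (-3) = -12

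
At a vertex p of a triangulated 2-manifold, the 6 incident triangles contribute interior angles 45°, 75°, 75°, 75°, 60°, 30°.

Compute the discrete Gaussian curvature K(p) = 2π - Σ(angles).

Sum of angles = 360°. K = 360° - 360° = 0° = 0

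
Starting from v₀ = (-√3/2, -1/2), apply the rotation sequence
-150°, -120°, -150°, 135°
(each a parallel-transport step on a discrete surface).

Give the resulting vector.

Total rotation: (-150°) + (-120°) + (-150°) + 135° = -285° ≡ 75° (mod 360°). Final vector: (0.2588, -0.9659)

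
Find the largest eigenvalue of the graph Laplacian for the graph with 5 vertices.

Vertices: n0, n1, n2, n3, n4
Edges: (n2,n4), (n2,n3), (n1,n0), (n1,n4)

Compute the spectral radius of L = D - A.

Degrees: deg(n0) = 1, deg(n1) = 2, deg(n2) = 2, deg(n3) = 1, deg(n4) = 2.
L = D − A with rows/columns ordered (n0, n1, n2, n3, n4):
  [ 1, -1,  0,  0,  0]
  [-1,  2,  0,  0, -1]
  [ 0,  0,  2, -1, -1]
  [ 0,  0, -1,  1,  0]
  [ 0, -1, -1,  0,  2]
Characteristic polynomial: det(λI − L) = λ(λ² − 3λ + 1)(λ² − 5λ + 5).
Roots: λ = 0; (λ² − 3λ + 1) = 0 ⇒ λ = (3 ± √5)/2 ≈ 0.382, 2.618; (λ² − 5λ + 5) = 0 ⇒ λ = (5 ± √5)/2 ≈ 1.382, 3.618.
(Check: the roots sum (with multiplicity) to 8, matching trace L = Σdeg = 2·4 = 8.)
Laplacian eigenvalues: [0.0, 0.382, 1.382, 2.618, 3.618]. Largest eigenvalue (spectral radius) = 3.618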